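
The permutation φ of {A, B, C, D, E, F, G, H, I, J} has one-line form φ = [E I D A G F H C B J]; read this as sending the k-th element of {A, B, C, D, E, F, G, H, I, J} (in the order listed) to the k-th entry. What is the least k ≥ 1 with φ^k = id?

Decomposing into disjoint cycles gives cycle lengths 6, 2, 1, 1.
Since disjoint cycles commute, ord(φ) = lcm(6, 2) = 6.

6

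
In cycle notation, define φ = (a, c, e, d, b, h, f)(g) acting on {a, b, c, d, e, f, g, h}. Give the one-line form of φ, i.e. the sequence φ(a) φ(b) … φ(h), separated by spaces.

c h e b d a g f

Reading each image from the cycles: a→c, b→h, c→e, d→b, e→d, f→a, g→g, h→f.
So the one-line form is c h e b d a g f.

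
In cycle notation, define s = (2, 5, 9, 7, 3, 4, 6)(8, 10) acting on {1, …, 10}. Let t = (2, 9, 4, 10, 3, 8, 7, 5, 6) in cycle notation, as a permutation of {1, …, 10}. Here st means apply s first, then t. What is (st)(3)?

(st)(3) = t(s(3)). s(3) = 4, then t(4) = 10. So (st)(3) = 10.

10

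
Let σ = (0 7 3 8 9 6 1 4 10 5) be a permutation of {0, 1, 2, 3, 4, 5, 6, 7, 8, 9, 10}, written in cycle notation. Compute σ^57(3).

3 lies in the 10-cycle (0 7 3 8 9 6 1 4 10 5).
Powers repeat with period 10 on this cycle, and 57 mod 10 = 7, so σ^57(3) = σ^7(3).
Stepping 7 places around the cycle: 3 → 8 → 9 → 6 → 1 → 4 → 10 → 5.

5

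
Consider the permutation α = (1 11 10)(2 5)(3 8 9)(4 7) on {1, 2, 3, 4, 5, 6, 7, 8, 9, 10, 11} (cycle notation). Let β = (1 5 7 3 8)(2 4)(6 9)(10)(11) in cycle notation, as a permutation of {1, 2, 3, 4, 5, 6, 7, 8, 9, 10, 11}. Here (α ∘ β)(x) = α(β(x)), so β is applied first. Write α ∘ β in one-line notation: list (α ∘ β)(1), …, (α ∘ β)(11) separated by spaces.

(α ∘ β)(x) = α(β(x)). Computing each image: α(β(1)) = α(5) = 2, α(β(2)) = α(4) = 7, α(β(3)) = α(8) = 9, α(β(4)) = α(2) = 5, α(β(5)) = α(7) = 4, α(β(6)) = α(9) = 3, α(β(7)) = α(3) = 8, α(β(8)) = α(1) = 11, α(β(9)) = α(6) = 6, α(β(10)) = α(10) = 1, α(β(11)) = α(11) = 10.
Hence α ∘ β = [2 7 9 5 4 3 8 11 6 1 10].

2 7 9 5 4 3 8 11 6 1 10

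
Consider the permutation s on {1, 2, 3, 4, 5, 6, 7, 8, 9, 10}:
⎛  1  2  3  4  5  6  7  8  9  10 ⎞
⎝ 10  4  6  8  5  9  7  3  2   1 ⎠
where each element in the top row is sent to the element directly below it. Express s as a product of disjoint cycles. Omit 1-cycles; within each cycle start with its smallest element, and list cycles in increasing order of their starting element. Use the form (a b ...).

From 1: 1 → 10 → 1, closing the cycle (1 10).
Continuing from each remaining unvisited element yields (1 10)(2 4 8 3 6 9).

(1 10)(2 4 8 3 6 9)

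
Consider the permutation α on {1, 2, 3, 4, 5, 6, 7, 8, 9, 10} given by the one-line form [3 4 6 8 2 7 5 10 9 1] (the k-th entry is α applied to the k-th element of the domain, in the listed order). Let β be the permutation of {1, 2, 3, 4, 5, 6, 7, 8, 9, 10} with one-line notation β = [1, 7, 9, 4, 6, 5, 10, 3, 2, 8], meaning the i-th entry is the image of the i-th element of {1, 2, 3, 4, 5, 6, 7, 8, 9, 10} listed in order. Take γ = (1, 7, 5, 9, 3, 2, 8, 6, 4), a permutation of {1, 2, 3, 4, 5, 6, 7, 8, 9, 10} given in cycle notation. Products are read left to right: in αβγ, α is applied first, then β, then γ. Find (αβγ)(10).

7

Chase 10: α(10) = 1; β(1) = 1; γ(1) = 7. Hence (αβγ)(10) = 7.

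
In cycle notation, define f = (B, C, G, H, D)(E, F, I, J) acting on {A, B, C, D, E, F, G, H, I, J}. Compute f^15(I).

F

I lies in the 4-cycle (E, F, I, J).
On a 4-cycle, f^4 is the identity, so f^15 = f^3 there (15 ≡ 3 mod 4).
Advancing 3 steps from I: I → J → E → F.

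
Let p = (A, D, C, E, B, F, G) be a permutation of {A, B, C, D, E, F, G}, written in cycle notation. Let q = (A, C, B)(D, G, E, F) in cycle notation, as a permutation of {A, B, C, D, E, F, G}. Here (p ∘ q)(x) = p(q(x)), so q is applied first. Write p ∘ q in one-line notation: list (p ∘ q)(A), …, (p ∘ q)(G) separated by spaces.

E D F A G C B

Chase each element through q then p: A → C → E; B → A → D; C → B → F; D → G → A; E → F → G; F → D → C; G → E → B.
So p ∘ q in one-line form is E D F A G C B.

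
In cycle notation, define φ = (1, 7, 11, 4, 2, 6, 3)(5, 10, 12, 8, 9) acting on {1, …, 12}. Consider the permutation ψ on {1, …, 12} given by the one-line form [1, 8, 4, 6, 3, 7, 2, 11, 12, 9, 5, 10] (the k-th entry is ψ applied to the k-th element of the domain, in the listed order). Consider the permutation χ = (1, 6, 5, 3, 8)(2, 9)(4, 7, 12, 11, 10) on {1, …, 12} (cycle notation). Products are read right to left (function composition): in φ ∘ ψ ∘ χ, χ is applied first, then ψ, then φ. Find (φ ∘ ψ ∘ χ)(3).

Chase 3: χ(3) = 8; ψ(8) = 11; φ(11) = 4. Hence (φ ∘ ψ ∘ χ)(3) = 4.

4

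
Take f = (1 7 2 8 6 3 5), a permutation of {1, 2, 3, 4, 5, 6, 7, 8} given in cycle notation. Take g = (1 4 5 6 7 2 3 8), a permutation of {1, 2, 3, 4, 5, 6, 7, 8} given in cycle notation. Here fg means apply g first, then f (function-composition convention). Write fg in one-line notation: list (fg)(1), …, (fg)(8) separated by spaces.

4 5 6 1 3 2 8 7

For each element, apply g then f: 1 → 4 → 4; 2 → 3 → 5; 3 → 8 → 6; 4 → 5 → 1; 5 → 6 → 3; 6 → 7 → 2; 7 → 2 → 8; 8 → 1 → 7.
So fg in one-line form is 4 5 6 1 3 2 8 7.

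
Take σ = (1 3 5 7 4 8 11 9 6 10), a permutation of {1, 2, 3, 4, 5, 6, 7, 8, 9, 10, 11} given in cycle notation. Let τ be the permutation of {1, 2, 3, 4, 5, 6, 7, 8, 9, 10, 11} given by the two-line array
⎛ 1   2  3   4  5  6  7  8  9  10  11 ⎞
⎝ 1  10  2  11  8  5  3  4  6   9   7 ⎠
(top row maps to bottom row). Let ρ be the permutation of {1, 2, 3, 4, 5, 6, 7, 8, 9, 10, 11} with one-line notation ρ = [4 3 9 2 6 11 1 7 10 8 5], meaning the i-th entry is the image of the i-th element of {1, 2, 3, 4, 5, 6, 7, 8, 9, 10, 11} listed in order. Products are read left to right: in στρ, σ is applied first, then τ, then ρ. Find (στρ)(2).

Chase 2: σ(2) = 2; τ(2) = 10; ρ(10) = 8. Hence (στρ)(2) = 8.

8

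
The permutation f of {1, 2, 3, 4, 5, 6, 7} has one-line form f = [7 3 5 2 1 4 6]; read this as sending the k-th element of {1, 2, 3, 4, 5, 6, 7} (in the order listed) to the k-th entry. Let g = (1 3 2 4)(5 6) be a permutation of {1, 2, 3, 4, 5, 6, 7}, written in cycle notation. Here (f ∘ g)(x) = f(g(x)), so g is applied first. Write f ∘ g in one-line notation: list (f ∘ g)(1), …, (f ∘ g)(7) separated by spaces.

For each element, apply g then f: 1 → 3 → 5; 2 → 4 → 2; 3 → 2 → 3; 4 → 1 → 7; 5 → 6 → 4; 6 → 5 → 1; 7 → 7 → 6.
So f ∘ g in one-line form is 5 2 3 7 4 1 6.

5 2 3 7 4 1 6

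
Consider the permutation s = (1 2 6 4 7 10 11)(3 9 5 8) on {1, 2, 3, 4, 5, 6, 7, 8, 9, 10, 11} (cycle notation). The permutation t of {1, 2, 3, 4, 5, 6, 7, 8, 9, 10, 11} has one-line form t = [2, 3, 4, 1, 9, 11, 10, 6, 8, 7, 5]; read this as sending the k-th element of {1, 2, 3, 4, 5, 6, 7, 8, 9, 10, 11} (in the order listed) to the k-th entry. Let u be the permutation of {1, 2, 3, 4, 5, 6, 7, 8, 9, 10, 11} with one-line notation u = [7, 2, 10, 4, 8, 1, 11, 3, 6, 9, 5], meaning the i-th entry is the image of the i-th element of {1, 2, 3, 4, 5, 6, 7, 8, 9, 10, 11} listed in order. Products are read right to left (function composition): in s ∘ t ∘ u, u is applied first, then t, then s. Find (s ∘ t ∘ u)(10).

Chase 10: u(10) = 9; t(9) = 8; s(8) = 3. Hence (s ∘ t ∘ u)(10) = 3.

3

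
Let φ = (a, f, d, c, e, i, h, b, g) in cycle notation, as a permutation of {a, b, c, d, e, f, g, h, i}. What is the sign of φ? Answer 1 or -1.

1

The cycle lengths are 9.
A cycle is odd iff its length is even; φ has 0 even-length cycles, so sgn(φ) = (−1)^0 and φ is even.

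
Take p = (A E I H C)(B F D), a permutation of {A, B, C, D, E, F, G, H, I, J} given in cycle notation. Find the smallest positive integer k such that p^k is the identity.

The disjoint cycles have lengths 5, 3, 1, 1.
Since disjoint cycles commute, ord(p) = lcm(5, 3) = 15.

15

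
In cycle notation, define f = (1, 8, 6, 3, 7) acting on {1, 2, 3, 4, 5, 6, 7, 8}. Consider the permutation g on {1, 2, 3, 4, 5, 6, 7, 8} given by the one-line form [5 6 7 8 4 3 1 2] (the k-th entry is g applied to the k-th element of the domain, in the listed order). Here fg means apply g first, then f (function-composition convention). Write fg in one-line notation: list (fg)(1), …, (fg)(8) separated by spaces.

5 3 1 6 4 7 8 2

Chase each element through g then f: 1 → 5 → 5; 2 → 6 → 3; 3 → 7 → 1; 4 → 8 → 6; 5 → 4 → 4; 6 → 3 → 7; 7 → 1 → 8; 8 → 2 → 2.
So fg in one-line form is 5 3 1 6 4 7 8 2.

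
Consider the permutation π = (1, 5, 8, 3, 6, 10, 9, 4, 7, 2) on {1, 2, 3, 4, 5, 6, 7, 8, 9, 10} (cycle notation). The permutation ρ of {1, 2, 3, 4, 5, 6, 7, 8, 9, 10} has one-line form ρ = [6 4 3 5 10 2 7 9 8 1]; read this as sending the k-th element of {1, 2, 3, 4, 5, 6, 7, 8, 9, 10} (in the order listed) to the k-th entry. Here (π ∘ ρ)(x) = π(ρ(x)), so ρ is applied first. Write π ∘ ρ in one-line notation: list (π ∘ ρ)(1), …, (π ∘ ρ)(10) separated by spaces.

For each element, apply ρ then π: 1 → 6 → 10; 2 → 4 → 7; 3 → 3 → 6; 4 → 5 → 8; 5 → 10 → 9; 6 → 2 → 1; 7 → 7 → 2; 8 → 9 → 4; 9 → 8 → 3; 10 → 1 → 5.
So π ∘ ρ in one-line form is 10 7 6 8 9 1 2 4 3 5.

10 7 6 8 9 1 2 4 3 5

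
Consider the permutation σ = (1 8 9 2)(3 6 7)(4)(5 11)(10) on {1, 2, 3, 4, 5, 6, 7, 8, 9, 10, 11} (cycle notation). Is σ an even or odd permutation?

The cycle lengths are 4, 3, 2, 1, 1.
A cycle of length ℓ contributes ℓ−1 transpositions, so σ is a product of 3 + 2 + 1 = 6 transpositions — even.

even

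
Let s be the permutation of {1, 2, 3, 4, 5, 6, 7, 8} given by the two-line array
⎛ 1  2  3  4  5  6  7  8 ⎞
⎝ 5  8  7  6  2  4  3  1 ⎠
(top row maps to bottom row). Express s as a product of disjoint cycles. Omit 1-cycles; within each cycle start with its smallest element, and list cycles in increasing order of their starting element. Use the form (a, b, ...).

(1, 5, 2, 8)(3, 7)(4, 6)

Start at 1 and follow images: 1 → 5 → 2 → 8 → 1, giving the cycle (1, 5, 2, 8).
Repeating from the next unused element and collecting all non-trivial cycles gives (1, 5, 2, 8)(3, 7)(4, 6).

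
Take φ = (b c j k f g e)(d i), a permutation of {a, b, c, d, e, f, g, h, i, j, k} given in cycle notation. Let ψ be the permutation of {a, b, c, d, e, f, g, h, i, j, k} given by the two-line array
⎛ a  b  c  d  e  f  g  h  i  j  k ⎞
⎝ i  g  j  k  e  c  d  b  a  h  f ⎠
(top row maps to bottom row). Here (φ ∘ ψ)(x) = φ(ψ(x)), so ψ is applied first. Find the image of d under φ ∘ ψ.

f

First apply ψ: ψ(d) = k, then φ(k) = f. Thus (φ ∘ ψ)(d) = f.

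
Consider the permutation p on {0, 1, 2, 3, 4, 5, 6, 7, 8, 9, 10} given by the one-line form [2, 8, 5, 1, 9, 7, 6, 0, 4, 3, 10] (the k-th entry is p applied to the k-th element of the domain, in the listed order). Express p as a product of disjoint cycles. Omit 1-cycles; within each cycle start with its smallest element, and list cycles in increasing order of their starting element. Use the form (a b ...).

Iterating p from 0 gives 0 → 2 → 5 → 7 → 0; that is the 4-cycle (0 2 5 7).
Continuing from each remaining unvisited element yields (0 2 5 7)(1 8 4 9 3).

(0 2 5 7)(1 8 4 9 3)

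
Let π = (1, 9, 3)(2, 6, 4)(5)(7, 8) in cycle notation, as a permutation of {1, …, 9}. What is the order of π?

The disjoint cycles have lengths 3, 3, 2, 1.
The order is lcm(3, 3, 2) = 6.

6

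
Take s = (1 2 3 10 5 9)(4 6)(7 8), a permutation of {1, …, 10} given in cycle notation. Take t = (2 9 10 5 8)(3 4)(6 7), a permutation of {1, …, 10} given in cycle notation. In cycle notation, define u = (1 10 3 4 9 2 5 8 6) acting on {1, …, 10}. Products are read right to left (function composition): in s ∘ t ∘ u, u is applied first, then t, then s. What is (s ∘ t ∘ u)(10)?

6

(s ∘ t ∘ u)(10) = s(t(u(10))). u(10) = 3, then t(3) = 4, then s(4) = 6, so the result is 6.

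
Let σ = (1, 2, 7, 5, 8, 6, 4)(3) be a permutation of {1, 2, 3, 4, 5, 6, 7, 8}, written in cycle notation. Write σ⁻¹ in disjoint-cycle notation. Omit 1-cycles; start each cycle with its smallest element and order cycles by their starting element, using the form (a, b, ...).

(1, 4, 6, 8, 5, 7, 2)

Inverting a permutation written in cycle notation just reverses the order within every cycle.
After reversing and putting each cycle's least element first, σ⁻¹ = (1, 4, 6, 8, 5, 7, 2).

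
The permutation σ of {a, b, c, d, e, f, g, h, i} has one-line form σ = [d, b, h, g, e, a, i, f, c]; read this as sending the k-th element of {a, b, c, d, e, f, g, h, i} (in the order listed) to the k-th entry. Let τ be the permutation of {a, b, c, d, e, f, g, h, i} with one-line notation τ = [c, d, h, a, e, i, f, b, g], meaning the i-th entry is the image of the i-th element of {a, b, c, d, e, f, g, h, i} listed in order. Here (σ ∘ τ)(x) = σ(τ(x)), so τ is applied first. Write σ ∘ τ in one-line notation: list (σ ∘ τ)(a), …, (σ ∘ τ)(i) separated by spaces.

(σ ∘ τ)(x) = σ(τ(x)). Computing each image: σ(τ(a)) = σ(c) = h, σ(τ(b)) = σ(d) = g, σ(τ(c)) = σ(h) = f, σ(τ(d)) = σ(a) = d, σ(τ(e)) = σ(e) = e, σ(τ(f)) = σ(i) = c, σ(τ(g)) = σ(f) = a, σ(τ(h)) = σ(b) = b, σ(τ(i)) = σ(g) = i.
Hence σ ∘ τ = [h g f d e c a b i].

h g f d e c a b i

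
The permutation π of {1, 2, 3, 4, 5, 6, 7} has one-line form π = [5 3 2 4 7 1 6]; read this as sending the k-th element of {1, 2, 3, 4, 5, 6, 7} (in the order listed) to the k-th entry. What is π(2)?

2 is element number 2 of the domain, and entry number 2 of the one-line form is 3, so π(2) = 3.

3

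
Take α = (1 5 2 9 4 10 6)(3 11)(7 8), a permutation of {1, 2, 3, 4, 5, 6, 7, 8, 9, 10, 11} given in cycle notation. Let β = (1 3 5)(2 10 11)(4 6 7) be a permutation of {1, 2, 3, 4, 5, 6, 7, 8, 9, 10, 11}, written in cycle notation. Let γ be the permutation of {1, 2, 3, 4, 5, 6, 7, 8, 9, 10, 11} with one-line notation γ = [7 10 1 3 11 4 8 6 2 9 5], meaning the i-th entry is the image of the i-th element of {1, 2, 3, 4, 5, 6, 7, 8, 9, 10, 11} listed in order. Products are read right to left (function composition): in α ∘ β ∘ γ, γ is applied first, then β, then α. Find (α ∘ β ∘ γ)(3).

11

Chase 3: γ(3) = 1; β(1) = 3; α(3) = 11. Hence (α ∘ β ∘ γ)(3) = 11.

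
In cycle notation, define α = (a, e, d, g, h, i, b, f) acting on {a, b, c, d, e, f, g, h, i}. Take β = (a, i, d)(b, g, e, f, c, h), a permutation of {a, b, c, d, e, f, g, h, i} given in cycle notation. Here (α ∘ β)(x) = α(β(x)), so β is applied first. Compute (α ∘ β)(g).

d

First apply β: β(g) = e, then α(e) = d. Thus (α ∘ β)(g) = d.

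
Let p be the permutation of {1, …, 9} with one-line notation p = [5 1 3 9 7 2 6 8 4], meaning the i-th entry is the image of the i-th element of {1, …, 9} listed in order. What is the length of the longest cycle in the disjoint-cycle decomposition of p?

Decomposing into disjoint cycles gives (1, 5, 7, 6, 2)(4, 9); the longest has length 5.

5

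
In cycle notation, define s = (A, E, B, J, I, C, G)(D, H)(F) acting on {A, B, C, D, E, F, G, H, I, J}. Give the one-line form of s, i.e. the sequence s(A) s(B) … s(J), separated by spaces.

Each element maps to the next entry in its cycle (wrapping to the front): A↦E, B↦J, C↦G, D↦H, E↦B, F↦F, G↦A, H↦D, I↦C, J↦I.
Listing these in domain order gives E J G H B F A D C I.

E J G H B F A D C I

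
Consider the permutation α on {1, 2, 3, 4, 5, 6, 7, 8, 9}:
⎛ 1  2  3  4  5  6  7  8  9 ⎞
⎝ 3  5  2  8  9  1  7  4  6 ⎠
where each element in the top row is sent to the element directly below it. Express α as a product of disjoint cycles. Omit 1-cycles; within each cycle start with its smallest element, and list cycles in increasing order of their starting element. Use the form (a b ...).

(1 3 2 5 9 6)(4 8)

From 1: 1 → 3 → 2 → 5 → 9 → 6 → 1, closing the cycle (1 3 2 5 9 6).
Continuing from each remaining unvisited element yields (1 3 2 5 9 6)(4 8).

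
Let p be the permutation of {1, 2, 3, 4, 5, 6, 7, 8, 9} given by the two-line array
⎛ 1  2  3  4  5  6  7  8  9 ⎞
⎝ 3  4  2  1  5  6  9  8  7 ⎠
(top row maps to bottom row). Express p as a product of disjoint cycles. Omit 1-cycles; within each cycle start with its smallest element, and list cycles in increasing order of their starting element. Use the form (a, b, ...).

(1, 3, 2, 4)(7, 9)

Start at 1 and follow images: 1 → 3 → 2 → 4 → 1, giving the cycle (1, 3, 2, 4).
Repeating from the next unused element and collecting all non-trivial cycles gives (1, 3, 2, 4)(7, 9).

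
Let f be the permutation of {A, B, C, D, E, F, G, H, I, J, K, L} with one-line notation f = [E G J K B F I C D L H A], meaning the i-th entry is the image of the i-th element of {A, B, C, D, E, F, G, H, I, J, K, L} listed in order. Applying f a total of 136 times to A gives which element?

I

Tracing A → E → … returns to A after 11 steps, so A lies in an 11-cycle (A E B G I D K H C J L).
On an 11-cycle, f^11 is the identity, so f^136 = f^4 there (136 ≡ 4 mod 11).
Stepping 4 places around the cycle: A → E → B → G → I.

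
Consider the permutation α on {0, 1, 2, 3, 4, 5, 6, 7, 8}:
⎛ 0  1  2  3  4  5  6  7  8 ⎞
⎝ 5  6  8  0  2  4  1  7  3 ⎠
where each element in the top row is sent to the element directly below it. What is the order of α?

6

Writing α as disjoint cycles, the cycle lengths are 6, 2, 1.
Since disjoint cycles commute, ord(α) = lcm(6, 2) = 6.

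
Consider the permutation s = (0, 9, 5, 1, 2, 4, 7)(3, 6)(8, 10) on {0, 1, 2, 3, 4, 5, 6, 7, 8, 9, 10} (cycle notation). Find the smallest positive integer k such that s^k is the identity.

The cycle type of s is (7, 2, 2).
The order of s is the least common multiple of its cycle lengths: lcm(7, 2, 2) = 14.

14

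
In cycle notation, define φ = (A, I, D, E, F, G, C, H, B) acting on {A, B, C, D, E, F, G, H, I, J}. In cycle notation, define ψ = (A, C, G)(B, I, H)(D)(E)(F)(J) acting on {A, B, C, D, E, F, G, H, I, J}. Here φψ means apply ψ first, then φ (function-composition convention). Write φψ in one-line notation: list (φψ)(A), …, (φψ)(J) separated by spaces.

Chase each element through ψ then φ: A → C → H; B → I → D; C → G → C; D → D → E; E → E → F; F → F → G; G → A → I; H → B → A; I → H → B; J → J → J.
So φψ in one-line form is H D C E F G I A B J.

H D C E F G I A B J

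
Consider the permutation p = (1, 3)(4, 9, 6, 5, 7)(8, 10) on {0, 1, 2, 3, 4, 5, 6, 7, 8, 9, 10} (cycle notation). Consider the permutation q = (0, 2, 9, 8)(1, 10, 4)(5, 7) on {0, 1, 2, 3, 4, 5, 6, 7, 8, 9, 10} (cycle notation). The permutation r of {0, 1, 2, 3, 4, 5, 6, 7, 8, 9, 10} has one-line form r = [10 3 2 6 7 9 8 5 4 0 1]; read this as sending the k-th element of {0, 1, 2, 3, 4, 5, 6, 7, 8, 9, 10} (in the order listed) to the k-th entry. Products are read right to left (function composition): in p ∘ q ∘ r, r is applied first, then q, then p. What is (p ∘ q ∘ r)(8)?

3

(p ∘ q ∘ r)(8) = p(q(r(8))). r(8) = 4, then q(4) = 1, then p(1) = 3, so the result is 3.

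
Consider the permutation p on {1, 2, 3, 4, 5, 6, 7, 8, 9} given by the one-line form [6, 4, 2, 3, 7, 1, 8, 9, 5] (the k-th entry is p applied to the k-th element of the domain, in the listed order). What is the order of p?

12

Writing p as disjoint cycles, the cycle lengths are 4, 3, 2.
Since disjoint cycles commute, ord(p) = lcm(4, 3, 2) = 12.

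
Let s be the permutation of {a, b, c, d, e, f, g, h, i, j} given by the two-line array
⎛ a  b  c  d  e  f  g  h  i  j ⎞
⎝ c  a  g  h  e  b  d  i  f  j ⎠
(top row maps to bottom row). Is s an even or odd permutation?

In disjoint-cycle form the cycle lengths are 8, 1, 1.
A cycle is odd iff its length is even; s has 1 even-length cycle, so sgn(s) = (−1)^1 and s is odd.

odd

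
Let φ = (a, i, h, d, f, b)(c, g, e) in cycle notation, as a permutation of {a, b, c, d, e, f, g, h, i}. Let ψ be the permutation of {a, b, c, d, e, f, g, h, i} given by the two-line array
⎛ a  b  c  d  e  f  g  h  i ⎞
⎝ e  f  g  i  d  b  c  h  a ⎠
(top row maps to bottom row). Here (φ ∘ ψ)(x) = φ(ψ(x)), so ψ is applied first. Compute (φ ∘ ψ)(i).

i

First apply ψ: ψ(i) = a, then φ(a) = i. Thus (φ ∘ ψ)(i) = i.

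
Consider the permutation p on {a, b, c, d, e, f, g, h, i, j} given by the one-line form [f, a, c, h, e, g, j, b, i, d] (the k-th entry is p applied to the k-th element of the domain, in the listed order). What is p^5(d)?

g

Tracing d → h → … returns to d after 7 steps, so d lies in a 7-cycle (a, f, g, j, d, h, b).
Stepping 5 places around the cycle: d → h → b → a → f → g.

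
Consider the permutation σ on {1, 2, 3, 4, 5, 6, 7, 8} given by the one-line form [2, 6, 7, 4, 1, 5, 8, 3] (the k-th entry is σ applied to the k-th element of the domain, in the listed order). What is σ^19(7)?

Tracing 7 → 8 → … returns to 7 after 3 steps, so 7 lies in a 3-cycle (3, 7, 8).
Powers repeat with period 3 on this cycle, and 19 mod 3 = 1, so σ^19(7) = σ^1(7).
Stepping 1 place around the cycle: 7 → 8.

8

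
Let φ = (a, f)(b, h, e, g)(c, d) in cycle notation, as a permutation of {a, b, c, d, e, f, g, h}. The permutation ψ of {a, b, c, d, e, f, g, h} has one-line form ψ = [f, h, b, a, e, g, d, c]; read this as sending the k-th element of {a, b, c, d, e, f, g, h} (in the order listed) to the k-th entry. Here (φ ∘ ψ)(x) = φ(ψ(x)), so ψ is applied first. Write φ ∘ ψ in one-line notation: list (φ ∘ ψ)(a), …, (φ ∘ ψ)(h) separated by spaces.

(φ ∘ ψ)(x) = φ(ψ(x)). Computing each image: φ(ψ(a)) = φ(f) = a, φ(ψ(b)) = φ(h) = e, φ(ψ(c)) = φ(b) = h, φ(ψ(d)) = φ(a) = f, φ(ψ(e)) = φ(e) = g, φ(ψ(f)) = φ(g) = b, φ(ψ(g)) = φ(d) = c, φ(ψ(h)) = φ(c) = d.
Hence φ ∘ ψ = [a e h f g b c d].

a e h f g b c d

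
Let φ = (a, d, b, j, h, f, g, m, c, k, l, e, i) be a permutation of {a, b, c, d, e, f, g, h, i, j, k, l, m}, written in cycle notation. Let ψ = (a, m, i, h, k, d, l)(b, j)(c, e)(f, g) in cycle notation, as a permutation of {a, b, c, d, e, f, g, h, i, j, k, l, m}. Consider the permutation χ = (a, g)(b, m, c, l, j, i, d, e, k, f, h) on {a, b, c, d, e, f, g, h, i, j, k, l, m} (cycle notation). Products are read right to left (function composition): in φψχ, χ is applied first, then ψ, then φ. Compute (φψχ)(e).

Chase e: χ(e) = k; ψ(k) = d; φ(d) = b. Hence (φψχ)(e) = b.

b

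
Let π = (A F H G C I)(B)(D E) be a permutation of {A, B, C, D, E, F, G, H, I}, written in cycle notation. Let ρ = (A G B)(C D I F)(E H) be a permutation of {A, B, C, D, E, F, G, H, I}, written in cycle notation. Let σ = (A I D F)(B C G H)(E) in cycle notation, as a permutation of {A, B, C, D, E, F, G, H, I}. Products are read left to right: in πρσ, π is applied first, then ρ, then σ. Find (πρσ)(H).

(πρσ)(H) = σ(ρ(π(H))). π(H) = G, then ρ(G) = B, then σ(B) = C, so the result is C.

C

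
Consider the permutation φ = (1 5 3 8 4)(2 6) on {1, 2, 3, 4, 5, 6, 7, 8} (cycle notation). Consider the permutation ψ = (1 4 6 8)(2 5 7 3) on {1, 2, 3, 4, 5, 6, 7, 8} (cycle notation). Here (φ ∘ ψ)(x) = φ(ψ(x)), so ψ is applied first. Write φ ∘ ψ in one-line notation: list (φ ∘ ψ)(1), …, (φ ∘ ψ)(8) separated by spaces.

(φ ∘ ψ)(x) = φ(ψ(x)). Computing each image: φ(ψ(1)) = φ(4) = 1, φ(ψ(2)) = φ(5) = 3, φ(ψ(3)) = φ(2) = 6, φ(ψ(4)) = φ(6) = 2, φ(ψ(5)) = φ(7) = 7, φ(ψ(6)) = φ(8) = 4, φ(ψ(7)) = φ(3) = 8, φ(ψ(8)) = φ(1) = 5.
Hence φ ∘ ψ = [1 3 6 2 7 4 8 5].

1 3 6 2 7 4 8 5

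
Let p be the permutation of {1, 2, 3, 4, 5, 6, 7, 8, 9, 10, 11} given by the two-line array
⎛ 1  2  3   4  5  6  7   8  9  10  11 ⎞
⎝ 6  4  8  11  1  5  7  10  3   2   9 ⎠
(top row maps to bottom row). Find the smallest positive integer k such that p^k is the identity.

21

Writing p as disjoint cycles, the cycle lengths are 7, 3, 1.
Since disjoint cycles commute, ord(p) = lcm(7, 3) = 21.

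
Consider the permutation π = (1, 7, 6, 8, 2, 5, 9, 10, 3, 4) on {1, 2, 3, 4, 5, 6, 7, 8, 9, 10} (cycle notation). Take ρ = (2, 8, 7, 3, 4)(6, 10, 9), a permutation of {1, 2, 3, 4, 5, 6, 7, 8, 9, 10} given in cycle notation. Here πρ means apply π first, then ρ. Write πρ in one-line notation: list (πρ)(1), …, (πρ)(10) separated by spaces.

3 5 2 1 6 7 10 8 9 4

For each element, apply π then ρ: 1 → 7 → 3; 2 → 5 → 5; 3 → 4 → 2; 4 → 1 → 1; 5 → 9 → 6; 6 → 8 → 7; 7 → 6 → 10; 8 → 2 → 8; 9 → 10 → 9; 10 → 3 → 4.
So πρ in one-line form is 3 5 2 1 6 7 10 8 9 4.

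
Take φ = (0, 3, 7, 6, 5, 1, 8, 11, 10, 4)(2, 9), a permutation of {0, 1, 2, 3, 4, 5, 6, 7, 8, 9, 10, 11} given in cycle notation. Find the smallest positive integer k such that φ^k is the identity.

The disjoint cycles have lengths 10, 2.
The order is lcm(10, 2) = 10.

10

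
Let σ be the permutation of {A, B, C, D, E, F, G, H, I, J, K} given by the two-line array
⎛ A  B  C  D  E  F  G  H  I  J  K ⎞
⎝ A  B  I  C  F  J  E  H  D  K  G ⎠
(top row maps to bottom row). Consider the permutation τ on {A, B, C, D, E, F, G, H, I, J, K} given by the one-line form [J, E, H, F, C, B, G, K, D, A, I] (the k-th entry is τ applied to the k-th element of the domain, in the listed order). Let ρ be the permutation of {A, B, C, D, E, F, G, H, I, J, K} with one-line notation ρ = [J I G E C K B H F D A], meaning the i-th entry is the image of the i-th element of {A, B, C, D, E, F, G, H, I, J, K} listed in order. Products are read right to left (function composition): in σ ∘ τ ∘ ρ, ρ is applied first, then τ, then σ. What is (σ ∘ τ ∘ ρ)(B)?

Apply the permutations in order: ρ(B) = I, then τ(I) = D, then σ(D) = C. So (σ ∘ τ ∘ ρ)(B) = C.

C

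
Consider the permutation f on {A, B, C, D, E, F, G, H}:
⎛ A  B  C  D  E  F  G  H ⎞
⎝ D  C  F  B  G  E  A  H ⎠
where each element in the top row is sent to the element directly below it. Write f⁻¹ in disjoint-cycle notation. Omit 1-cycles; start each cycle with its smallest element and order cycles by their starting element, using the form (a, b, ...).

(A, G, E, F, C, B, D)

The cycle decomposition of f is (A, D, B, C, F, E, G).
The inverse reverses every cycle; in canonical form, f⁻¹ = (A, G, E, F, C, B, D).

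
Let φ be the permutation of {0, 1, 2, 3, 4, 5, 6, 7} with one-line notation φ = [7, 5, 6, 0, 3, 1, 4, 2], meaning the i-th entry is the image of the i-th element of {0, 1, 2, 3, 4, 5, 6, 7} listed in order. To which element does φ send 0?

7

0 is element number 1 of the domain, and entry number 1 of the one-line form is 7, so φ(0) = 7.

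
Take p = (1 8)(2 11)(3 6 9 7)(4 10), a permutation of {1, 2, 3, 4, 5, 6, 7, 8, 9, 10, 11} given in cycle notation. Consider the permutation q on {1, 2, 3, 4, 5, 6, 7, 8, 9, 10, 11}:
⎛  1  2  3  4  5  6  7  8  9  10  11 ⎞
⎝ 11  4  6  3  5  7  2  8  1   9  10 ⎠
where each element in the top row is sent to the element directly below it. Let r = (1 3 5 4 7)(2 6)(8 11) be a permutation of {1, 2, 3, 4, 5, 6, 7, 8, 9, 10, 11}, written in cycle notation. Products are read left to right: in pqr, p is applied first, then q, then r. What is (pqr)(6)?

Chase 6: p(6) = 9; q(9) = 1; r(1) = 3. Hence (pqr)(6) = 3.

3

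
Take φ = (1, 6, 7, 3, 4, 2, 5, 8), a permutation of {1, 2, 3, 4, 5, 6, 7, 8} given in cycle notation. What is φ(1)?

6

In the cycle (1, 6, 7, 3, 4, 2, 5, 8), 1 is followed by 6, so φ(1) = 6.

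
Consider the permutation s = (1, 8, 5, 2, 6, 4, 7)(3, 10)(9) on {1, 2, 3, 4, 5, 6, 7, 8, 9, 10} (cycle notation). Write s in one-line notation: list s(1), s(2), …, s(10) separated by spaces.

Image by image: 1↦8, 2↦6, 3↦10, 4↦7, 5↦2, 6↦4, 7↦1, 8↦5, 9↦9, 10↦3.
So the one-line form is 8 6 10 7 2 4 1 5 9 3.

8 6 10 7 2 4 1 5 9 3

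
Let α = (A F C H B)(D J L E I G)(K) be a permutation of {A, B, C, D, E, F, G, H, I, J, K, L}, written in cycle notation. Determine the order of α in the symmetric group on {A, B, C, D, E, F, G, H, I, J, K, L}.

30

The cycle type of α is (6, 5, 1).
The order is lcm(6, 5) = 30.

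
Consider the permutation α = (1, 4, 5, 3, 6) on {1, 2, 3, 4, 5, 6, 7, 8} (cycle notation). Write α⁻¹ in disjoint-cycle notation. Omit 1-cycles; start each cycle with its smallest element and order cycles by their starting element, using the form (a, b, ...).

(1, 6, 3, 5, 4)

Inverting a permutation written in cycle notation just reverses the order within every cycle.
Reversing each cycle of α and rotating so the smallest element leads gives (1, 6, 3, 5, 4).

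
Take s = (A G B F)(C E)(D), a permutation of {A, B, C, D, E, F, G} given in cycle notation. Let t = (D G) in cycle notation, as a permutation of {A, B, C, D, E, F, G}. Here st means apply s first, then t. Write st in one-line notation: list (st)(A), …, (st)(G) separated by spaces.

D F E G C A B

Chase each element through s then t: A → G → D; B → F → F; C → E → E; D → D → G; E → C → C; F → A → A; G → B → B.
Collecting the images, st = [D F E G C A B].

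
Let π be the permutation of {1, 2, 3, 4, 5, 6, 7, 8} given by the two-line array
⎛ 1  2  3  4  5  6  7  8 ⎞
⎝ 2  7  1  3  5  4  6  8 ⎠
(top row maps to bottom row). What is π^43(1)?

2

Tracing 1 → 2 → … returns to 1 after 6 steps, so 1 lies in a 6-cycle (1, 2, 7, 6, 4, 3).
On a 6-cycle, π^6 is the identity, so π^43 = π^1 there (43 ≡ 1 mod 6).
Advancing 1 step from 1: 1 → 2.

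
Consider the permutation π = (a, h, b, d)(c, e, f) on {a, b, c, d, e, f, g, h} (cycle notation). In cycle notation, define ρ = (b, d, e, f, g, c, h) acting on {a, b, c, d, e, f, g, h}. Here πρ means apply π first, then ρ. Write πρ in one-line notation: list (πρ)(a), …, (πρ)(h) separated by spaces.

b e f a g h c d

Chase each element through π then ρ: a → h → b; b → d → e; c → e → f; d → a → a; e → f → g; f → c → h; g → g → c; h → b → d.
Collecting the images, πρ = [b e f a g h c d].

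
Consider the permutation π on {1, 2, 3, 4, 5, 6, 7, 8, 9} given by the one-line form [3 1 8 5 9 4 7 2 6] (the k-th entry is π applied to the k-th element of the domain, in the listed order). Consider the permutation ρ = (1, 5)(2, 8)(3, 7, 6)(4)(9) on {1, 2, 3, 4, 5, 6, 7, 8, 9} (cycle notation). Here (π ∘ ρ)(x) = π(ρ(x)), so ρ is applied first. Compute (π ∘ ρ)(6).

8

First apply ρ: ρ(6) = 3, then π(3) = 8. Thus (π ∘ ρ)(6) = 8.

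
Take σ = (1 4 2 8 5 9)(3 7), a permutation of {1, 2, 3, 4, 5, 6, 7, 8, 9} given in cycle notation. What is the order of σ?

The disjoint cycles have lengths 6, 2, 1.
The order is lcm(6, 2) = 6.

6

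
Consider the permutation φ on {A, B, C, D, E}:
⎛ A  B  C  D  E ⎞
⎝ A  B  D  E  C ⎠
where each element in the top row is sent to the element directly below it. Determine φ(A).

A

The entry below A in the array is A, so φ(A) = A.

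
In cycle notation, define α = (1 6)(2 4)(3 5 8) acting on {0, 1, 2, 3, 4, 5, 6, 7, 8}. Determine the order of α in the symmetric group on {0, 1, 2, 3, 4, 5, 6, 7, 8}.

6

The cycle type of α is (3, 2, 2, 1, 1).
Since disjoint cycles commute, ord(α) = lcm(3, 2, 2) = 6.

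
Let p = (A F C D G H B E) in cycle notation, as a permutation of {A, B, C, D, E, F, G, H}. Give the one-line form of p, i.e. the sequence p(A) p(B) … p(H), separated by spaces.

Each element maps to the next entry in its cycle (wrapping to the front): A↦F, B↦E, C↦D, D↦G, E↦A, F↦C, G↦H, H↦B.
So the one-line form is F E D G A C H B.

F E D G A C H B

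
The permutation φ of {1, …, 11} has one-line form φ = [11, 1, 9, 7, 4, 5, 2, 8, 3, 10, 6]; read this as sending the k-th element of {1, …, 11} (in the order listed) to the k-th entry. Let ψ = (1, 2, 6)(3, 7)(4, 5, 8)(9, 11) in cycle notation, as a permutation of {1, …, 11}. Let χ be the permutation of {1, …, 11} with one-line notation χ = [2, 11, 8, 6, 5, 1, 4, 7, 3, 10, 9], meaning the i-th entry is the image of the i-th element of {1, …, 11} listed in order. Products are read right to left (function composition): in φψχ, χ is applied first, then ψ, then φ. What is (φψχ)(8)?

(φψχ)(8) = φ(ψ(χ(8))). χ(8) = 7, then ψ(7) = 3, then φ(3) = 9, so the result is 9.

9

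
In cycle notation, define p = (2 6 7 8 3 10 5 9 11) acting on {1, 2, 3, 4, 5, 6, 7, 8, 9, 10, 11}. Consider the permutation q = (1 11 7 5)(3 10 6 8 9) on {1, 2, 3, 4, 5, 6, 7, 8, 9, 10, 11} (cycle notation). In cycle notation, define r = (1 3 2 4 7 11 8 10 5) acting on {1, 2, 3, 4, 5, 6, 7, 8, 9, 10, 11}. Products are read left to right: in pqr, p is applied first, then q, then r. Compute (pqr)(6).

1

Apply the permutations in order: p(6) = 7, then q(7) = 5, then r(5) = 1. So (pqr)(6) = 1.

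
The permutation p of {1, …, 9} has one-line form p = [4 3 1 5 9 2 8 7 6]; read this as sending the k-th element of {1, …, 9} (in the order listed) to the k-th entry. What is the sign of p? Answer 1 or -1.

-1

In disjoint-cycle form the cycle lengths are 7, 2.
A cycle is odd iff its length is even; p has 1 even-length cycle, so sgn(p) = (−1)^1 and p is odd.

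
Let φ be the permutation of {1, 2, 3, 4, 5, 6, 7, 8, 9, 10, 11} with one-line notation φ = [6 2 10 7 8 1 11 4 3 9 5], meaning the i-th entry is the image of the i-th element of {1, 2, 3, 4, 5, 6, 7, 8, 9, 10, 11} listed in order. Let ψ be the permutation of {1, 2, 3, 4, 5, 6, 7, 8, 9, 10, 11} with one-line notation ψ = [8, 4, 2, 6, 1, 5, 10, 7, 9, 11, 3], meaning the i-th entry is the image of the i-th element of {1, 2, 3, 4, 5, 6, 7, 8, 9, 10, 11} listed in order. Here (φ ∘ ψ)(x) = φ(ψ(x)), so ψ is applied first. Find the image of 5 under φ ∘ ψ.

6

ψ(5) = 1, then φ(1) = 6; composing gives (φ ∘ ψ)(5) = 6.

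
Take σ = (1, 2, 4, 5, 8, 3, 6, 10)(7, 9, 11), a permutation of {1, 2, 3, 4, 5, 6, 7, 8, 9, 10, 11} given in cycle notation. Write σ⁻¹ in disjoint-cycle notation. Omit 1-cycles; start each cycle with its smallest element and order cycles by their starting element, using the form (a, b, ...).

(1, 10, 6, 3, 8, 5, 4, 2)(7, 11, 9)

If σ sends a → b within a cycle, σ⁻¹ sends b → a; equivalently, reverse each cycle.
After reversing and putting each cycle's least element first, σ⁻¹ = (1, 10, 6, 3, 8, 5, 4, 2)(7, 11, 9).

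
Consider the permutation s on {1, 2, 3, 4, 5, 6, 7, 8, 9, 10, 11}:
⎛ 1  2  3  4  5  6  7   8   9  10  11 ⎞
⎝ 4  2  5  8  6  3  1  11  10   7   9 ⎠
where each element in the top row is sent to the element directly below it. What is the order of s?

21

Decomposing into disjoint cycles gives cycle lengths 7, 3, 1.
The order is lcm(7, 3) = 21.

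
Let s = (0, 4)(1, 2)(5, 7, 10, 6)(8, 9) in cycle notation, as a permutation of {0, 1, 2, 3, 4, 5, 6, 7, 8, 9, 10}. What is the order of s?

4

The disjoint cycles have lengths 4, 2, 2, 2, 1.
Since disjoint cycles commute, ord(s) = lcm(4, 2, 2, 2) = 4.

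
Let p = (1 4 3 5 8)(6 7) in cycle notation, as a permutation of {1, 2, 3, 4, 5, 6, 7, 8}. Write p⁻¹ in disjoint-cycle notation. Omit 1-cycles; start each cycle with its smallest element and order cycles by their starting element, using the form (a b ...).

(1 8 5 3 4)(6 7)

If p sends a → b within a cycle, p⁻¹ sends b → a; equivalently, reverse each cycle.
After reversing and putting each cycle's least element first, p⁻¹ = (1 8 5 3 4)(6 7).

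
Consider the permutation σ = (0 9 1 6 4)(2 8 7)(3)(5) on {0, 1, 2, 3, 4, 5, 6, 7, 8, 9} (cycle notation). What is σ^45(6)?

6

6 lies in the 5-cycle (0 9 1 6 4).
Powers repeat with period 5 on this cycle, and 45 mod 5 = 0, so σ^45(6) = σ^0(6).
So σ^45(6) = 6.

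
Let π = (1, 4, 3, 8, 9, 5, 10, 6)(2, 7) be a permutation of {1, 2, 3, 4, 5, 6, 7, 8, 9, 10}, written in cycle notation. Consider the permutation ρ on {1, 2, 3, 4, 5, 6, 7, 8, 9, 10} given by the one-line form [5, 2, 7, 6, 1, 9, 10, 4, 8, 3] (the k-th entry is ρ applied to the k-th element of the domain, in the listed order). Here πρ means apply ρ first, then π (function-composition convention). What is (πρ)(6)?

5

ρ(6) = 9, then π(9) = 5; composing gives (πρ)(6) = 5.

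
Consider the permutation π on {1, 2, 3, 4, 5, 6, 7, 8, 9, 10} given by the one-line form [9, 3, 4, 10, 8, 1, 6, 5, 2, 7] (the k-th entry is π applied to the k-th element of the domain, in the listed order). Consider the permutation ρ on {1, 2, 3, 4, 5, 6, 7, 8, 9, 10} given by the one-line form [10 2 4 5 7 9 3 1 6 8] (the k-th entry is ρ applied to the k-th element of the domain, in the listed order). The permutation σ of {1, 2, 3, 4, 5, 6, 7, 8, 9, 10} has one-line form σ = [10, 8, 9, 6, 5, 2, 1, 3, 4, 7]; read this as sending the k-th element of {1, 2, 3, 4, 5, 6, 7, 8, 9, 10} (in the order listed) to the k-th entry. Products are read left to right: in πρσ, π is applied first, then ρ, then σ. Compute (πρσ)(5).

10

(πρσ)(5) = σ(ρ(π(5))). π(5) = 8, then ρ(8) = 1, then σ(1) = 10, so the result is 10.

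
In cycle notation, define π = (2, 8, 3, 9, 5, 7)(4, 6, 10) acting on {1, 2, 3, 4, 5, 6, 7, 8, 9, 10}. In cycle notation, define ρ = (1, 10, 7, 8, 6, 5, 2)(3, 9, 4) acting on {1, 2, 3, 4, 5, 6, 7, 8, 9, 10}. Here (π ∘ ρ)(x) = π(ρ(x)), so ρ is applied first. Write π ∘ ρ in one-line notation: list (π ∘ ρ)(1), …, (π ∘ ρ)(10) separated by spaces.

(π ∘ ρ)(x) = π(ρ(x)). Computing each image: π(ρ(1)) = π(10) = 4, π(ρ(2)) = π(1) = 1, π(ρ(3)) = π(9) = 5, π(ρ(4)) = π(3) = 9, π(ρ(5)) = π(2) = 8, π(ρ(6)) = π(5) = 7, π(ρ(7)) = π(8) = 3, π(ρ(8)) = π(6) = 10, π(ρ(9)) = π(4) = 6, π(ρ(10)) = π(7) = 2.
Hence π ∘ ρ = [4 1 5 9 8 7 3 10 6 2].

4 1 5 9 8 7 3 10 6 2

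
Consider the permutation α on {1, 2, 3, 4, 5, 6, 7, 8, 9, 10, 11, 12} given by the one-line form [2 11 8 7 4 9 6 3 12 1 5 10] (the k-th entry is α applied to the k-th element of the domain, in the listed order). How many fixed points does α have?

No element satisfies α(x) = x, so there are 0 fixed points.

0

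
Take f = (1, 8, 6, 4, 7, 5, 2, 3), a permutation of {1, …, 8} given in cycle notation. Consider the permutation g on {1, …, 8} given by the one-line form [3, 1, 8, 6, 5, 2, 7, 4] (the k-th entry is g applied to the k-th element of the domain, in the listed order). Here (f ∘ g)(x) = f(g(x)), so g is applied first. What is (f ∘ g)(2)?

8

First apply g: g(2) = 1, then f(1) = 8. Thus (f ∘ g)(2) = 8.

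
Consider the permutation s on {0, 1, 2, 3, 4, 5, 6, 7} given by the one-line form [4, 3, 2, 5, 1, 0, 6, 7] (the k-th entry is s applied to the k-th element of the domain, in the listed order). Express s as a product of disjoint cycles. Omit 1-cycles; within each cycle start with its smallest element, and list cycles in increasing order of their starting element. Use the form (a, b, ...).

(0, 4, 1, 3, 5)

Iterating s from 0 gives 0 → 4 → 1 → 3 → 5 → 0; that is the 5-cycle (0, 4, 1, 3, 5).
Continuing from each remaining unvisited element yields (0, 4, 1, 3, 5).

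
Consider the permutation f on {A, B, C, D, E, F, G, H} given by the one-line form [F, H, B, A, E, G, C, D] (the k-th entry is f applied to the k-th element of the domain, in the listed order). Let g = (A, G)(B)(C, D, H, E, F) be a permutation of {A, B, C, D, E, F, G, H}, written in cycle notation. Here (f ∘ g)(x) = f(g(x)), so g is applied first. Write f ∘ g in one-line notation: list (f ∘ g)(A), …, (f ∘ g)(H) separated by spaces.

C H A D G B F E

Chase each element through g then f: A → G → C; B → B → H; C → D → A; D → H → D; E → F → G; F → C → B; G → A → F; H → E → E.
So f ∘ g in one-line form is C H A D G B F E.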